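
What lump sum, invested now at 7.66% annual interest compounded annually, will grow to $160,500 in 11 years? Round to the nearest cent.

$71,265.10

Growth factor = (1 + 0.0766)^11 ≈ 2.25215424097.
P = 160,500/2.25215424097 ≈ 71,265.1012.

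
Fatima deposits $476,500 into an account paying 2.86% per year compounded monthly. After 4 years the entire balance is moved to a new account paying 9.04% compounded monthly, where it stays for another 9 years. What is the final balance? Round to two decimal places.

$1,201,447.50

Phase 1: 476,500·(1 + 0.0286/12)^48 ≈ 534,179.3333.
Phase 2: 534,179.3333·(1 + 0.0904/12)^108 ≈ 1,201,447.4979.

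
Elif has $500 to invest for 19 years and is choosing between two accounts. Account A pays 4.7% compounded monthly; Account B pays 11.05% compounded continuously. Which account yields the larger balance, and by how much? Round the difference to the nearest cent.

A: (1 + 0.047/12)^228 ≈ 2.438189514, so 500 × 2.438189514 ≈ 1,219.0948.
B: e^(0.1105·19) = e^2.0995 ≈ 8.162087848, so 500 × 8.162087848 ≈ 4,081.0439.
Difference ≈ 2,861.9492 in favor of B.

Account B, by $2,861.95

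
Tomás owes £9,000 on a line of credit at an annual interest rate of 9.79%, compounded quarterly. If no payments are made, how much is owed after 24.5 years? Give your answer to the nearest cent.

Growth factor = (1 + 0.024475)^98 ≈ 10.693841903.
A ≈ 9,000 × 10.693841903 ≈ 96,244.5771.

£96,244.58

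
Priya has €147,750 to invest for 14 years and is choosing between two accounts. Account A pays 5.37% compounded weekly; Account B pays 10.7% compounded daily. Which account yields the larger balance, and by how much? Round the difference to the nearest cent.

Account B, by €347,472.74

Account A growth factor: (1 + 0.0537/52)^728 ≈ 2.11999149738; balance ≈ 313,228.7437.
Account B growth factor: (1 + 0.107/365)^5110 ≈ 4.47175287153; balance ≈ 660,701.4868.
Account B is larger by 347,472.7430.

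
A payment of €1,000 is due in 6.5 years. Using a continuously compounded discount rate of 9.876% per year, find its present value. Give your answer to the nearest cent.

€526.27

P = A·e^(−rt) = 1,000·e^(−0.64194).
e^(−0.64194) ≈ 0.526270468, so P ≈ 526.2705.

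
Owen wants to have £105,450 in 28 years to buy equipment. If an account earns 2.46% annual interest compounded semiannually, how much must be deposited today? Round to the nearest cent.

£53,177.67

Growth factor = (1 + 0.0123)^56 ≈ 1.98297511217.
P = 105,450/1.98297511217 ≈ 53,177.6720.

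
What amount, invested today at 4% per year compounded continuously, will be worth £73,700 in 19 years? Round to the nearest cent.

£34,467.02

P = A·e^(−rt) = 73,700·e^(−0.76).
e^(−0.76) ≈ 0.46766642701, so P ≈ 34,467.0157.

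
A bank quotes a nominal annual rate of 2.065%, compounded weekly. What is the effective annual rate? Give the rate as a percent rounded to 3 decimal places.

2.086%

EAR = (1 + 2.065%/52)^52 − 1 = (1 + 0.000397115)^52 − 1.
(1 + 0.000397115)^52 ≈ 1.020861, so EAR ≈ 2.08605%.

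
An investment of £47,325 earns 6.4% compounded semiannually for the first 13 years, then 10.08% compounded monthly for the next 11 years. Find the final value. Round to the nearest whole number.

£323,815

After 13 years at 6.4%: 47,325 × 2.2681518651 ≈ 107,340.2870.
Then 11 years at 10.08%: 107,340.2870 × 3.01671640205 ≈ 323,815.2044.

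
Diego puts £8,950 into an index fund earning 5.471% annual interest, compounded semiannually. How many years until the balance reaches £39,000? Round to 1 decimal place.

We need (1 + 0.027355)^(2t) = 4.3575, so 2t = ln 4.3575 / ln 1.027355 ≈ 54.5403.
t ≈ 54.5403/2 = 27.2701 years.

27.3 years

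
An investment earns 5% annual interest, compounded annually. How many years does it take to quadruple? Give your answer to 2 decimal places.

(1 + 0.05)^t = 4.
t = ln 4 / ln(1 + 0.05) ≈ 1.3863/0.0487902 ≈ 28.4134.

28.41 years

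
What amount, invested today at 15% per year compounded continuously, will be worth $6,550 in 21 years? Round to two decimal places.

$280.68

P = A·e^(−rt) = 6,550·e^(−3.15).
e^(−3.15) ≈ 0.04285212687, so P ≈ 280.6814.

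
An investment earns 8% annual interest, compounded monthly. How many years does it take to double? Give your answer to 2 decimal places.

(1 + 0.00666667)^(12t) = 2.
12t = ln 2 / ln(1 + 0.00666667) ≈ 0.69315/0.00664454 ≈ 104.3183.
t ≈ 8.6932.

8.69 years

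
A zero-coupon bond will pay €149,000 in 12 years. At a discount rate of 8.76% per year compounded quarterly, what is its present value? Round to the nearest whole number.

€52,672

Growth factor = (1 + 0.0219)^48 ≈ 2.82880596614.
P = 149,000/2.82880596614 ≈ 52,672.4002.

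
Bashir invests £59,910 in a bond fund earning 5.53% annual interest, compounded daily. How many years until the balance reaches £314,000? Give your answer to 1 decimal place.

30.0 years

(1 + 0.000151507)^(365t) = 314,000/59,910 = 5.2412.
365t·ln(1 + 0.000151507) = ln(5.2412); 365t = 1.6565/0.000151495 ≈ 10934.6544.
t ≈ 29.9580 years.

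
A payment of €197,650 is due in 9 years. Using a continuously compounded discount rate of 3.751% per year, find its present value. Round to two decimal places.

P = A·e^(−rt) = 197,650·e^(−0.33759).
e^(−0.33759) ≈ 0.713487757919, so P ≈ 141,020.8554.

€141,020.86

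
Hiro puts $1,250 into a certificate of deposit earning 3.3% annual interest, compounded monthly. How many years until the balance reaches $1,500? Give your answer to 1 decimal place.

We need (1 + 0.00275)^(12t) = 1.2, so 12t = ln 1.2 / ln 1.00275 ≈ 66.3899.
t ≈ 66.3899/12 = 5.5325 years.

5.5 years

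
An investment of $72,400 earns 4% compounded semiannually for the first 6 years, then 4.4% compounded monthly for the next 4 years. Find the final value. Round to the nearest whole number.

After 6 years at 4%: 72,400 × 1.26824179456 ≈ 91,820.7059.
Then 4 years at 4.4%: 91,820.7059 × 1.19205429835 ≈ 109,455.2672.

$109,455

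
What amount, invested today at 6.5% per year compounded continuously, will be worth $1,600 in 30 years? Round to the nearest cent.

P = A·e^(−rt) = 1,600·e^(−1.95).
e^(−1.95) ≈ 0.1422740716, so P ≈ 227.6385.

$227.64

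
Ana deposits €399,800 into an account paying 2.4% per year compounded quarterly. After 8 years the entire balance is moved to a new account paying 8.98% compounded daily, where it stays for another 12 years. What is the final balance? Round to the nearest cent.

After 8 years at 2.4%: 399,800 × 1.210975573299 ≈ 484,148.0342.
Then 12 years at 8.98%: 484,148.0342 × 2.937231473973 ≈ 1,422,054.8441.

€1,422,054.84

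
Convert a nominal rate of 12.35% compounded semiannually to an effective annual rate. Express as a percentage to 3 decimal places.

12.731%

One year is 2 periods at 0.06175 each: (1 + 0.06175)^2 ≈ 1.127313.
EAR = 1.127313 − 1 ≈ 12.73131%.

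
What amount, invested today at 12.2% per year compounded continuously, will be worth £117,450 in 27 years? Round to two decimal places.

£4,358.00

P = A·e^(−rt) = 117,450·e^(−3.294).
e^(−3.294) ≈ 0.0371051316324, so P ≈ 4,357.9977.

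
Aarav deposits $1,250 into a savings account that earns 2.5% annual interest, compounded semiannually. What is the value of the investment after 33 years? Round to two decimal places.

Growth factor = (1 + 0.0125)^66 ≈ 2.270241742.
A ≈ 1,250 × 2.270241742 ≈ 2,837.8022.

$2,837.80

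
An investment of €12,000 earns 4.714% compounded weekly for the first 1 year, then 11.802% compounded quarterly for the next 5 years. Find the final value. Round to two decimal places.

€22,501.62

Phase 1: 12,000·(1 + 0.04714/52)^52 ≈ 12,578.9565.
Phase 2: 12,578.9565·(1 + 0.029505)^20 ≈ 22,501.6216.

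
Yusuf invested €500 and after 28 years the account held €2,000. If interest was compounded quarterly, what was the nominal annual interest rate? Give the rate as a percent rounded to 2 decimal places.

4.98%

The 112-period growth factor is 2,000/500 = 4.
r/4 = 4^(1/112) − 1 ≈ 0.0124545, so r ≈ 4·0.0124545 = 4.98182%.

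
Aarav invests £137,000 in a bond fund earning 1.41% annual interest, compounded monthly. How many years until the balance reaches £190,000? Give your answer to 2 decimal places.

23.21 years

We need (1 + 0.001175)^(12t) = 1.3869, so 12t = ln 1.3869 / ln 1.001175 ≈ 278.4981.
t ≈ 278.4981/12 = 23.2082 years.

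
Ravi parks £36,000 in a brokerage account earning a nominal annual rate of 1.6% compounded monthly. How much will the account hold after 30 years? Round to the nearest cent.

£58,160.08

Periodic rate = 1.6%/12 = 0.00133333; periods = 12·30 = 360.
A = 36,000·(1 + 0.016/12)^360 ≈ 36,000·1.6155578002 ≈ 58,160.0808.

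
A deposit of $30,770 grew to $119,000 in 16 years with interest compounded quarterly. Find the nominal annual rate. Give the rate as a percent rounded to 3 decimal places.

The 64-period growth factor is 119,000/30,770 = 3.8674.
r/4 = 3.8674^(1/64) − 1 ≈ 0.021359, so r ≈ 4·0.021359 = 8.54361%.

8.544%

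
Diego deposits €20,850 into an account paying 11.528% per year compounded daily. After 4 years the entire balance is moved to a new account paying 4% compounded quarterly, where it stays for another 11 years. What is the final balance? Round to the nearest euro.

€51,224

After 4 years at 11.528%: 20,850 × 1.5857336902 ≈ 33,062.5474.
Then 11 years at 4%: 33,062.5474 × 1.5493175715 ≈ 51,224.3857.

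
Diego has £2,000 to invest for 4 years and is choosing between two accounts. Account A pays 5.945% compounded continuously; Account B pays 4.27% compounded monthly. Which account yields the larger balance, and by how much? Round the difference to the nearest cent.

Account A, by £165.12

Account A growth factor: e^(0.05945·4) = e^0.2378 ≈ 1.268455476; balance ≈ 2,536.9110.
Account B growth factor: (1 + 0.0427/12)^48 ≈ 1.185893901; balance ≈ 2,371.7878.
Account A is larger by 165.1232.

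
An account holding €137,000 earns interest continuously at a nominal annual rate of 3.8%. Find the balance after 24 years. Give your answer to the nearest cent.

A = P·e^(rt) = 137,000·e^(0.038·24) = 137,000·e^0.912.
e^0.912 ≈ 2.48929615041, so A ≈ 341,033.5726.

€341,033.57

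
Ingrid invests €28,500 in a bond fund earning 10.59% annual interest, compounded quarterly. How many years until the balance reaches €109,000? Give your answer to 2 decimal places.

12.83 years

(1 + 0.026475)^(4t) = 109,000/28,500 = 3.8246.
4t·ln(1 + 0.026475) = ln(3.8246); 4t = 1.3414/0.0261306 ≈ 51.3361.
t ≈ 12.8340 years.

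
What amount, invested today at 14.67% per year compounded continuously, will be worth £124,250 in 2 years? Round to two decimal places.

£92,656.18

P = A·e^(−rt) = 124,250·e^(−0.2934).
e^(−0.2934) ≈ 0.745723791515, so P ≈ 92,656.1811.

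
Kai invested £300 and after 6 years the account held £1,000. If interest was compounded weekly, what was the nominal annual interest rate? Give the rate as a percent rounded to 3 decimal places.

(1 + r/52)^312 = 1,000/300 = 3.33333.
1 + r/52 = 3.33333^(1/312) ≈ 1.003866, so r/52 ≈ 0.00386634.
r ≈ 52·0.00386634 = 20.10498%.

20.105%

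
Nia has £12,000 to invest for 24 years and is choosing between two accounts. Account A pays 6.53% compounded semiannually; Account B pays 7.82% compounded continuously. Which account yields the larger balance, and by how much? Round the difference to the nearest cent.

Account B, by £22,294.74

A: (1 + 0.03265)^48 ≈ 4.6746722815, so 12,000 × 4.6746722815 ≈ 56,096.0674.
B: e^(0.0782·24) = e^1.8768 ≈ 6.5325671648, so 12,000 × 6.5325671648 ≈ 78,390.8060.
Difference ≈ 22,294.7386 in favor of B.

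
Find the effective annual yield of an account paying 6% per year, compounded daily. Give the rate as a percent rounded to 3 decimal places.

6.183%

One year is 365 periods at 0.000164384 each: (1 + 0.000164384)^365 ≈ 1.061831.
EAR = 1.061831 − 1 ≈ 6.18313%.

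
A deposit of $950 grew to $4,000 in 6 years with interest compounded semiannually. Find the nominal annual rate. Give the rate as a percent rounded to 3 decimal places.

The 12-period growth factor is 4,000/950 = 4.21053.
r/2 = 4.21053^(1/12) − 1 ≈ 0.12727, so r ≈ 2·0.12727 = 25.45404%.

25.454%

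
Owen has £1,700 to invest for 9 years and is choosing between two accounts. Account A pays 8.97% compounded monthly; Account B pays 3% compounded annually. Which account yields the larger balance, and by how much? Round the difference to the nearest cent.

Account A, by £1,581.60

Account A growth factor: (1 + 0.007475)^108 ≈ 2.235126148; balance ≈ 3,799.7145.
Account B growth factor: (1 + 0.03)^9 ≈ 1.304773184; balance ≈ 2,218.1144.
Account A is larger by 1,581.6000.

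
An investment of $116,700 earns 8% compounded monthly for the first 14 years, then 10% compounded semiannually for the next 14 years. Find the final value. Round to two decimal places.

$1,396,904.94

After 14 years at 8%: 116,700 × 3.053483825822 ≈ 356,341.5625.
Then 14 years at 10%: 356,341.5625 × 3.920129138459 ≈ 1,396,904.9423.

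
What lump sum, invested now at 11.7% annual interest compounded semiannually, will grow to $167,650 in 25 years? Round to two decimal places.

$9,769.23

Growth factor = (1 + 0.0585)^50 ≈ 17.1610208029.
P = 167,650/17.1610208029 ≈ 9,769.2324.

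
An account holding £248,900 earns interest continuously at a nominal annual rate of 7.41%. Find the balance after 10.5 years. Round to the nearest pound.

£541,911

A = P·e^(rt) = 248,900·e^(0.0741·10.5) = 248,900·e^0.77805.
e^0.77805 ≈ 2.17722253941, so A ≈ 541,910.6901.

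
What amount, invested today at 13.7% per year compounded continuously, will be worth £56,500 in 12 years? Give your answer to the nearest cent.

P = A·e^(−rt) = 56,500·e^(−1.644).
e^(−1.644) ≈ 0.1932056719, so P ≈ 10,916.1205.

£10,916.12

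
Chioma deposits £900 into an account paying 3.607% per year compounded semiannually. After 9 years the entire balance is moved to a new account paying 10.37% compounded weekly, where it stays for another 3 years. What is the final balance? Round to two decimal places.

£1,694.13

After 9 years at 3.607%: 900 × 1.379522433 ≈ 1,241.5702.
Then 3 years at 10.37%: 1,241.5702 × 1.364502931 ≈ 1,694.1262.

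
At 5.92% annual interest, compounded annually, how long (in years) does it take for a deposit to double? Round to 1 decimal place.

12.1 years

(1 + 0.0592)^t = 2.
t = ln 2 / ln(1 + 0.0592) ≈ 0.69315/0.0575139 ≈ 12.0518.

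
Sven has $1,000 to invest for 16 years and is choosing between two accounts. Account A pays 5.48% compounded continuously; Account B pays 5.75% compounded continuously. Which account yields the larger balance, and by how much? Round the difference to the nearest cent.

Account A growth factor: e^(0.0548·16) = e^0.8768 ≈ 2.403197158; balance ≈ 2,403.1972.
Account B growth factor: e^(0.0575·16) = e^0.92 ≈ 2.50929039; balance ≈ 2,509.2904.
Account B is larger by 106.0932.

Account B, by $106.09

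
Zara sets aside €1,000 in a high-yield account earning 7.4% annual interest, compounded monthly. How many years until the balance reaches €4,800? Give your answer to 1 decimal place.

We need (1 + 0.00616667)^(12t) = 4.8, so 12t = ln 4.8 / ln 1.006167 ≈ 255.1537.
t ≈ 255.1537/12 = 21.2628 years.

21.3 years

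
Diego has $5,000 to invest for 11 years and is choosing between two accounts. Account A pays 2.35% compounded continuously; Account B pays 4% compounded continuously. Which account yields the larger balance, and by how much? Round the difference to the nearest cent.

Account A growth factor: e^(0.0235·11) = e^0.2585 ≈ 1.29498615; balance ≈ 6,474.9307.
Account B growth factor: e^(0.04·11) = e^0.44 ≈ 1.552707219; balance ≈ 7,763.5361.
Account B is larger by 1,288.6053.

Account B, by $1,288.61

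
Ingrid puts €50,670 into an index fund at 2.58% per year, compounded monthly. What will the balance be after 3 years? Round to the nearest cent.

Periodic rate = 2.58%/12 = 0.00215; periods = 12·3 = 36.
A = 50,670·(1 + 0.00215)^36 ≈ 50,670·1.0803844112 ≈ 54,743.0781.

€54,743.08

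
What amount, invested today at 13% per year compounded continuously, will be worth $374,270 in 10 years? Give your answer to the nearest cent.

P = A·e^(−rt) = 374,270·e^(−1.3).
e^(−1.3) ≈ 0.272531793034, so P ≈ 102,000.4742.

$102,000.47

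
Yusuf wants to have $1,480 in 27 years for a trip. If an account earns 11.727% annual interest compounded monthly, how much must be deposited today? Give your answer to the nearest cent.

Periodic rate = 11.727%/12 = 0.0097725; 324 periods.
P = 1,480/(1 + 0.0097725)^324 ≈ 1,480/23.35751509 ≈ 63.3629.

$63.36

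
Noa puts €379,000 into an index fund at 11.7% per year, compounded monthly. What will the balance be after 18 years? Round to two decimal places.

€3,082,005.21

Periodic rate = 11.7%/12 = 0.00975; periods = 12·18 = 216.
A = 379,000·(1 + 0.00975)^216 ≈ 379,000·8.131939855081 ≈ 3,082,005.2051.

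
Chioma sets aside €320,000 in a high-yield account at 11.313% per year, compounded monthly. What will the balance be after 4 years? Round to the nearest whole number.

€502,061

Growth factor = (1 + 0.0094275)^48 ≈ 1.56894002194.
A ≈ 320,000 × 1.56894002194 ≈ 502,060.8070.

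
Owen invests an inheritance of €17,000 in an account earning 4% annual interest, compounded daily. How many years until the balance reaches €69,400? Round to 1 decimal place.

We need (1 + 0.000109589)^(365t) = 4.0824, so 365t = ln 4.0824 / ln 1.00011 ≈ 12836.5992.
t ≈ 12836.5992/365 = 35.1688 years.

35.2 years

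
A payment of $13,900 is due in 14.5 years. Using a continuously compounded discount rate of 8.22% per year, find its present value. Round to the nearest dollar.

P = A·e^(−rt) = 13,900·e^(−1.1919).
e^(−1.1919) ≈ 0.30364379244, so P ≈ 4,220.6487.

$4,221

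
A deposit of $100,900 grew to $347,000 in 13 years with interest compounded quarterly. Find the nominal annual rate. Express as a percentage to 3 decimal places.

9.615%

The 52-period growth factor is 347,000/100,900 = 3.43905.
r/4 = 3.43905^(1/52) − 1 ≈ 0.0240381, so r ≈ 4·0.0240381 = 9.61525%.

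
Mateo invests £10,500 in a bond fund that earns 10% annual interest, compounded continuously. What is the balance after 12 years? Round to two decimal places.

£34,861.23

A = P·e^(rt) = 10,500·e^(0.1·12) = 10,500·e^1.2.
e^1.2 ≈ 3.3201169227, so A ≈ 34,861.2277.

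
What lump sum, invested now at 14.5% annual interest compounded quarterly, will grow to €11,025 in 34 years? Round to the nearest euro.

Periodic rate = 14.5%/4 = 0.03625; 136 periods.
P = 11,025/(1 + 0.03625)^136 ≈ 11,025/126.81713102 ≈ 86.9362.

€87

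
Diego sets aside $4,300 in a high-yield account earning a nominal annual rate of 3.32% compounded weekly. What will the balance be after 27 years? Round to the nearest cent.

Growth factor = (1 + 0.0332/52)^1404 ≈ 2.4500635507.
A ≈ 4,300 × 2.4500635507 ≈ 10,535.2733.

$10,535.27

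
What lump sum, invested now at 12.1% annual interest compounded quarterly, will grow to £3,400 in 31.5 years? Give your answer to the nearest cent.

Periodic rate = 12.1%/4 = 0.03025; 126 periods.
P = 3,400/(1 + 0.03025)^126 ≈ 3,400/42.73370255 ≈ 79.5625.

£79.56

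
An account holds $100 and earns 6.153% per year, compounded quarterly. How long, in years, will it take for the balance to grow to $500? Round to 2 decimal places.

26.36 years

(1 + 0.0153825)^(4t) = 500/100 = 5.
4t·ln(1 + 0.0153825) = ln(5); 4t = 1.6094/0.0152654 ≈ 105.4305.
t ≈ 26.3576 years.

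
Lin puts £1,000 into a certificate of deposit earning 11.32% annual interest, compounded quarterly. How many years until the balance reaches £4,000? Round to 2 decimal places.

(1 + 0.0283)^(4t) = 4,000/1,000 = 4.
4t·ln(1 + 0.0283) = ln(4); 4t = 1.3863/0.027907 ≈ 49.6756.
t ≈ 12.4189 years.

12.42 years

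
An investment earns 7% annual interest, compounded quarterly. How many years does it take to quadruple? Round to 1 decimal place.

(1 + 0.0175)^(4t) = 4.
4t = ln 4 / ln(1 + 0.0175) ≈ 1.3863/0.0173486 ≈ 79.9080.
t ≈ 19.9770.

20.0 years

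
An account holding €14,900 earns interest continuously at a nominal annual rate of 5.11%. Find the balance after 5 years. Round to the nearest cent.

A = P·e^(rt) = 14,900·e^(0.0511·5) = 14,900·e^0.2555.
e^0.2555 ≈ 1.291107013, so A ≈ 19,237.4945.

€19,237.49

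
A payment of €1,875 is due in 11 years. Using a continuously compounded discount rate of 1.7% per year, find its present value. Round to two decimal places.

€1,555.21

P = A·e^(−rt) = 1,875·e^(−0.187).
e^(−0.187) ≈ 0.8294437364, so P ≈ 1,555.2070.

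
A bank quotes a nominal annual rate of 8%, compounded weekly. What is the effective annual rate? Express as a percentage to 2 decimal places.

8.32%

EAR = (1 + 8%/52)^52 − 1 = (1 + 0.00153846)^52 − 1.
(1 + 0.00153846)^52 ≈ 1.08322, so EAR ≈ 8.32205%.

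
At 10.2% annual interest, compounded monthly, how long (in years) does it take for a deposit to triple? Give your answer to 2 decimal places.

(1 + 0.0085)^(12t) = 3.
12t = ln 3 / ln(1 + 0.0085) ≈ 1.0986/0.00846408 ≈ 129.7970.
t ≈ 10.8164.

10.82 years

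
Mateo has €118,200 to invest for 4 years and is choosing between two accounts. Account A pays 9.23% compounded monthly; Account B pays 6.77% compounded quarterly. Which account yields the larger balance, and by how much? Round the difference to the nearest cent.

Account A, by €16,133.06

Account A growth factor: (1 + 0.0923/12)^48 ≈ 1.44453483671; balance ≈ 170,744.0177.
Account B growth factor: (1 + 0.016925)^16 ≈ 1.30804530404; balance ≈ 154,610.9549.
Account A is larger by 16,133.0628.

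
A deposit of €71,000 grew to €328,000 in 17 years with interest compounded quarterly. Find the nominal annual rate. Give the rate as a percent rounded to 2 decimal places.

9.10%

(1 + r/4)^68 = 328,000/71,000 = 4.61972.
1 + r/4 = 4.61972^(1/68) ≈ 1.02276, so r/4 ≈ 0.0227601.
r ≈ 4·0.0227601 = 9.10402%.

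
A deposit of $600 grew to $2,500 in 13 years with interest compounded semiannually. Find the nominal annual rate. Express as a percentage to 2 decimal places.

(1 + r/2)^26 = 2,500/600 = 4.16667.
1 + r/2 = 4.16667^(1/26) ≈ 1.056423, so r/2 ≈ 0.0564234.
r ≈ 2·0.0564234 = 11.28469%.

11.28%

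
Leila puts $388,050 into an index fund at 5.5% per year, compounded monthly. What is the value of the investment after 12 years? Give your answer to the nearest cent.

$749,664.90

Periodic rate = 5.5%/12 = 0.00458333; periods = 12·12 = 144.
A = 388,050·(1 + 0.055/12)^144 ≈ 388,050·1.93187707058 ≈ 749,664.8972.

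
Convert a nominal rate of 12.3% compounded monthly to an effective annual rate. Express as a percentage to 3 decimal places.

EAR = (1 + 12.3%/12)^12 − 1 = (1 + 0.01025)^12 − 1.
(1 + 0.01025)^12 ≈ 1.130177, so EAR ≈ 13.01766%.

13.018%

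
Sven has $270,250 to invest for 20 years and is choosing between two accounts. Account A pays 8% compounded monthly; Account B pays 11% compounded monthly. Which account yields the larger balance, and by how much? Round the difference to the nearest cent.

Account B, by $1,083,219.45

A: (1 + 0.08/12)^240 ≈ 4.92680277081, so 270,250 × 4.92680277081 ≈ 1,331,468.4488.
B: (1 + 0.11/12)^240 ≈ 8.935015349171, so 270,250 × 8.935015349171 ≈ 2,414,687.8981.
Difference ≈ 1,083,219.4493 in favor of B.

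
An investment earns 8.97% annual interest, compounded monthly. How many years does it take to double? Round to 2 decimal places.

7.76 years

(1 + 0.007475)^(12t) = 2.
12t = ln 2 / ln(1 + 0.007475) ≈ 0.69315/0.0074472 ≈ 93.0749.
t ≈ 7.7562.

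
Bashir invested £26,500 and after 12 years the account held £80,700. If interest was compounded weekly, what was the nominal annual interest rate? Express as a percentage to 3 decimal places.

9.288%

(1 + r/52)^624 = 80,700/26,500 = 3.04528.
1 + r/52 = 3.04528^(1/624) ≈ 1.001786, so r/52 ≈ 0.0017862.
r ≈ 52·0.0017862 = 9.28823%.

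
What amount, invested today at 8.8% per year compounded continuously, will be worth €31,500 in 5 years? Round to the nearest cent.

P = A·e^(−rt) = 31,500·e^(−0.44).
e^(−0.44) ≈ 0.64403642108, so P ≈ 20,287.1473.

€20,287.15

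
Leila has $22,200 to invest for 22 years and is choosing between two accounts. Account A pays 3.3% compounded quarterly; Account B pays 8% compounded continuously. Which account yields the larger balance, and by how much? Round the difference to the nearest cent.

Account A growth factor: (1 + 0.00825)^88 ≈ 2.060650315; balance ≈ 45,746.4370.
Account B growth factor: e^(0.08·22) = e^1.76 ≈ 5.8124373944; balance ≈ 129,036.1102.
Account B is larger by 83,289.6732.

Account B, by $83,289.67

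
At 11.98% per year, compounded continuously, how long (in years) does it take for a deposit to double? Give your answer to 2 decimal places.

e^(0.1198t) = 2, so 0.1198t = ln 2 ≈ 0.69315.
t ≈ 0.69315/0.1198 ≈ 5.7859.

5.79 years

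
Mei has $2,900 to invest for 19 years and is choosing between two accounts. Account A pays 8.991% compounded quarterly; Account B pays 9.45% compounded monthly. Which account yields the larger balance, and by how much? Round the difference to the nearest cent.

Account B, by $1,636.15

A: (1 + 0.0224775)^76 ≈ 5.4160885707, so 2,900 × 5.4160885707 ≈ 15,706.6569.
B: (1 + 0.007875)^228 ≈ 5.9802783712, so 2,900 × 5.9802783712 ≈ 17,342.8073.
Difference ≈ 1,636.1504 in favor of B.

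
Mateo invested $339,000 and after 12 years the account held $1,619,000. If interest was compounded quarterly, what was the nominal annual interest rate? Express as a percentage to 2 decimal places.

The 48-period growth factor is 1,619,000/339,000 = 4.77581.
r/4 = 4.77581^(1/48) − 1 ≈ 0.0331106, so r ≈ 4·0.0331106 = 13.24424%.

13.24%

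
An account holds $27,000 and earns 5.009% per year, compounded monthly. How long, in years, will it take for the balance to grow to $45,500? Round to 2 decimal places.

10.44 years

We need (1 + 0.00417417)^(12t) = 1.6852, so 12t = ln 1.6852 / ln 1.004174 ≈ 125.2858.
t ≈ 125.2858/12 = 10.4405 years.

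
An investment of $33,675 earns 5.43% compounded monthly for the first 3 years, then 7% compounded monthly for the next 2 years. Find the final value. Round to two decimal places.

After 3 years at 5.43%: 33,675 × 1.1764866087 ≈ 39,618.1865.
Then 2 years at 7%: 39,618.1865 × 1.1498060175 ≈ 45,553.2293.

$45,553.23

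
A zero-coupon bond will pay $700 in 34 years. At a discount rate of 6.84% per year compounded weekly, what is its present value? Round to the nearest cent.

Growth factor = (1 + 0.0684/52)^1768 ≈ 10.2171922.
P = 700/10.2171922 ≈ 68.5120.

$68.51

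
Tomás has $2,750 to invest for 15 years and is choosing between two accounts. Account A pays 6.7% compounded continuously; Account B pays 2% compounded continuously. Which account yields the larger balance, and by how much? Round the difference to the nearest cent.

Account A, by $3,800.63

Account A growth factor: e^(0.067·15) = e^1.005 ≈ 2.731907273; balance ≈ 7,512.7450.
Account B growth factor: e^(0.02·15) = e^0.3 ≈ 1.349858808; balance ≈ 3,712.1117.
Account A is larger by 3,800.6333.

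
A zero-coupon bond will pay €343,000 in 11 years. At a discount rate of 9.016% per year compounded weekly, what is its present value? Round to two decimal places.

€127,336.00

Periodic rate = 9.016%/52 = 0.00173385; 572 periods.
P = 343,000/(1 + 0.09016/52)^572 ≈ 343,000/2.69366094078 ≈ 127,335.9965.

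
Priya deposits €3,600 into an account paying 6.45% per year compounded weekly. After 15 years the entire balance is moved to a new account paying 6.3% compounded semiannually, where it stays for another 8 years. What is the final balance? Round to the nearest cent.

€15,549.98

After 15 years at 6.45%: 3,600 × 2.6297807026 ≈ 9,467.2105.
Then 8 years at 6.3%: 9,467.2105 × 1.642508845 ≈ 15,549.9770.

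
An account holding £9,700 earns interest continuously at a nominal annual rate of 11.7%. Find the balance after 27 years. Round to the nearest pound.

A = P·e^(rt) = 9,700·e^(0.117·27) = 9,700·e^3.159.
e^3.159 ≈ 23.5470371145, so A ≈ 228,406.2600.

£228,406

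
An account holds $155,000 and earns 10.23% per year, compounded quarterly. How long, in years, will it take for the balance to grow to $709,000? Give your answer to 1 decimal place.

(1 + 0.025575)^(4t) = 709,000/155,000 = 4.5742.
4t·ln(1 + 0.025575) = ln(4.5742); 4t = 1.5204/0.0252534 ≈ 60.2069.
t ≈ 15.0517 years.

15.1 years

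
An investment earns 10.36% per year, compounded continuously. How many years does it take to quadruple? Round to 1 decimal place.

13.4 years

e^(0.1036t) = 4, so 0.1036t = ln 4 ≈ 1.3863.
t ≈ 1.3863/0.1036 ≈ 13.3812.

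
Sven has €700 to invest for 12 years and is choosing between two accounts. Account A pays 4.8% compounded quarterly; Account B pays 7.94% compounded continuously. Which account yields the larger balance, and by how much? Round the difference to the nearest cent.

Account A growth factor: (1 + 0.012)^48 ≈ 1.772819827; balance ≈ 1,240.9739.
Account B growth factor: e^(0.0794·12) = e^0.9528 ≈ 2.592959792; balance ≈ 1,815.0719.
Account B is larger by 574.0980.

Account B, by €574.10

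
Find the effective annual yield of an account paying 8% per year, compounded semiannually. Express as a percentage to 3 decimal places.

EAR = (1 + 8%/2)^2 − 1 = (1 + 0.04)^2 − 1.
(1 + 0.04)^2 ≈ 1.0816, so EAR ≈ 8.16000%.

8.160%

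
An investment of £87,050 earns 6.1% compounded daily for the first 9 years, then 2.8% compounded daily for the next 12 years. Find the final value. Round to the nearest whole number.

£210,908

Phase 1: 87,050·(1 + 0.061/365)^3285 ≈ 150,721.9571.
Phase 2: 150,721.9571·(1 + 0.028/365)^4380 ≈ 210,908.3985.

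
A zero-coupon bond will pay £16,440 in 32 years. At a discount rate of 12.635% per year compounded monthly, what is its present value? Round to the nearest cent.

Periodic rate = 12.635%/12 = 0.0105292; 384 periods.
P = 16,440/(1 + 0.12635/12)^384 ≈ 16,440/55.816106844 ≈ 294.5386.

£294.54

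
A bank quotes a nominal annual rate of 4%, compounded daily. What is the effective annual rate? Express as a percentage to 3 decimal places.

4.081%

EAR = (1 + 4%/365)^365 − 1 = (1 + 0.000109589)^365 − 1.
(1 + 0.000109589)^365 ≈ 1.040808, so EAR ≈ 4.08085%.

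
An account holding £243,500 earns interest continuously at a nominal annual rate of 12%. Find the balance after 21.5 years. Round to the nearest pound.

A = P·e^(rt) = 243,500·e^(0.12·21.5) = 243,500·e^2.58.
e^2.58 ≈ 13.19713815966, so A ≈ 3,213,503.1419.

£3,213,503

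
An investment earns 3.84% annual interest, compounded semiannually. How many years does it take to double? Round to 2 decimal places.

(1 + 0.0192)^(2t) = 2.
2t = ln 2 / ln(1 + 0.0192) ≈ 0.69315/0.019018 ≈ 36.4469.
t ≈ 18.2234.

18.22 years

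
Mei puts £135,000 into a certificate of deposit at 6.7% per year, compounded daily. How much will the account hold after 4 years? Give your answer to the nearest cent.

£176,487.52

Growth factor = (1 + 0.067/365)^1460 ≈ 1.30731498719.
A ≈ 135,000 × 1.30731498719 ≈ 176,487.5233.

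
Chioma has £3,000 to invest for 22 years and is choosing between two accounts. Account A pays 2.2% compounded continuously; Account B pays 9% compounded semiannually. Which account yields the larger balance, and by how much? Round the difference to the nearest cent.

Account B, by £15,940.71

A: e^(0.022·22) = e^0.484 ≈ 1.622551646, so 3,000 × 1.622551646 ≈ 4,867.6549.
B: (1 + 0.045)^44 ≈ 6.9361228991, so 3,000 × 6.9361228991 ≈ 20,808.3687.
Difference ≈ 15,940.7138 in favor of B.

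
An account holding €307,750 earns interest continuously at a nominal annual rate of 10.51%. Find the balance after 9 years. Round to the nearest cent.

A = P·e^(rt) = 307,750·e^(0.1051·9) = 307,750·e^0.9459.
e^0.9459 ≈ 2.57512995293, so A ≈ 792,496.2430.

€792,496.24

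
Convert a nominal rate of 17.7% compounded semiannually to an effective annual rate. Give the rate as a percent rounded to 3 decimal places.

EAR = (1 + 17.7%/2)^2 − 1 = (1 + 0.0885)^2 − 1.
(1 + 0.0885)^2 ≈ 1.184832, so EAR ≈ 18.48323%.

18.483%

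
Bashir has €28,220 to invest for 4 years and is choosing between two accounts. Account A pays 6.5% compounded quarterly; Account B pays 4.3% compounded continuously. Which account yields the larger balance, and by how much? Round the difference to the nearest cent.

A: (1 + 0.01625)^16 ≈ 1.2942224758, so 28,220 × 1.2942224758 ≈ 36,522.9583.
B: e^(0.043·4) = e^0.172 ≈ 1.1876778332, so 28,220 × 1.1876778332 ≈ 33,516.2685.
Difference ≈ 3,006.6898 in favor of A.

Account A, by €3,006.69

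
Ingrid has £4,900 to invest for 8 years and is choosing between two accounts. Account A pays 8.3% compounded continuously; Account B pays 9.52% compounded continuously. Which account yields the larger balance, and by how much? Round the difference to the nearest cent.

Account B, by £975.85

A: e^(0.083·8) = e^0.664 ≈ 1.942547003, so 4,900 × 1.942547003 ≈ 9,518.4803.
B: e^(0.0952·8) = e^0.7616 ≈ 2.1417002009, so 4,900 × 2.1417002009 ≈ 10,494.3310.
Difference ≈ 975.8507 in favor of B.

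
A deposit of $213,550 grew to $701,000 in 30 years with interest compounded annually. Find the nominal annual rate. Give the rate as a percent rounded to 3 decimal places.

4.042%

(1 + r)^30 = 701,000/213,550 = 3.2826.
1 + r = 3.2826^(1/30) ≈ 1.040417, so r ≈ 0.0404166.
r ≈ 4.04166%.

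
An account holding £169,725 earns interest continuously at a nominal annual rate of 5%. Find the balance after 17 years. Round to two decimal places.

£397,096.56

A = P·e^(rt) = 169,725·e^(0.05·17) = 169,725·e^0.85.
e^0.85 ≈ 2.33964685193, so A ≈ 397,096.5619.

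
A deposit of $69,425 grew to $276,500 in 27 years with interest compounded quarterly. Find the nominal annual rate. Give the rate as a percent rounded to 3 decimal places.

5.151%

The 108-period growth factor is 276,500/69,425 = 3.98272.
r/4 = 3.98272^(1/108) − 1 ≈ 0.0128782, so r ≈ 4·0.0128782 = 5.15127%.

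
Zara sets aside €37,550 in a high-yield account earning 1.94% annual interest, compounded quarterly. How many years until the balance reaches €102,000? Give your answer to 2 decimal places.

(1 + 0.00485)^(4t) = 102,000/37,550 = 2.7164.
4t·ln(1 + 0.00485) = ln(2.7164); 4t = 0.9993/0.00483828 ≈ 206.5404.
t ≈ 51.6351 years.

51.64 years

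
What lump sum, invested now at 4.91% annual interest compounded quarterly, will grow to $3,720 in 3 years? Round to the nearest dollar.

$3,213

Growth factor = (1 + 0.012275)^12 ≈ 1.157662953.
P = 3,720/1.157662953 ≈ 3,213.3705.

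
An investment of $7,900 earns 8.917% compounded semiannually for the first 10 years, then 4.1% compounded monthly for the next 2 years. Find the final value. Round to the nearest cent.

After 10 years at 8.917%: 7,900 × 2.3926308798 ≈ 18,901.7840.
Then 2 years at 4.1%: 18,901.7840 × 1.0853041116 ≈ 20,514.1838.

$20,514.18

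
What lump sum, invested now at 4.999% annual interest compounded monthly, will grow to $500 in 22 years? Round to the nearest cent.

$166.85

Growth factor = (1 + 0.04999/12)^264 ≈ 2.99665178.
P = 500/2.99665178 ≈ 166.8529.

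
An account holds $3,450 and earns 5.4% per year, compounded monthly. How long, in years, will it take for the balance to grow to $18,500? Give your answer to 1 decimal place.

We need (1 + 0.0045)^(12t) = 5.3623, so 12t = ln 5.3623 / ln 1.0045 ≈ 374.0383.
t ≈ 374.0383/12 = 31.1699 years.

31.2 years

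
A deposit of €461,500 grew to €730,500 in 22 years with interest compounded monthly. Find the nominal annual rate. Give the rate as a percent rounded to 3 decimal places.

2.089%

(1 + r/12)^264 = 730,500/461,500 = 1.58288.
1 + r/12 = 1.58288^(1/264) ≈ 1.001741, so r/12 ≈ 0.00174109.
r ≈ 12·0.00174109 = 2.08930%.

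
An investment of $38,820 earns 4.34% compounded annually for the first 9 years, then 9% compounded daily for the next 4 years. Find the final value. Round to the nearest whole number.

$81,553

After 9 years at 4.34%: 38,820 × 1.4657418616 ≈ 56,900.0991.
Then 4 years at 9%: 56,900.0991 × 1.4332658102 ≈ 81,552.9666.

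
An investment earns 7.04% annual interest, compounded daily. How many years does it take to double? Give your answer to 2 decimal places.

(1 + 0.000192877)^(365t) = 2.
365t = ln 2 / ln(1 + 0.000192877) ≈ 0.69315/0.000192858 ≈ 3594.0784.
t ≈ 9.8468.

9.85 years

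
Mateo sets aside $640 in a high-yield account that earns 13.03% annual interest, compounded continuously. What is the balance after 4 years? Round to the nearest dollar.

$1,078

A = P·e^(rt) = 640·e^(0.1303·4) = 640·e^0.5212.
e^0.5212 ≈ 1.684047294, so A ≈ 1,077.7903.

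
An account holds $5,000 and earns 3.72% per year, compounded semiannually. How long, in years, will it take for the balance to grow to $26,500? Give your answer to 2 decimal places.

We need (1 + 0.0186)^(2t) = 5.3, so 2t = ln 5.3 / ln 1.0186 ≈ 90.4929.
t ≈ 90.4929/2 = 45.2465 years.

45.25 years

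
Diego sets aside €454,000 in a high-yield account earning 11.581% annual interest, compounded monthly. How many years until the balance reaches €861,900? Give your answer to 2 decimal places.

5.56 years

We need (1 + 0.00965083)^(12t) = 1.8985, so 12t = ln 1.8985 / ln 1.009651 ≈ 66.7435.
t ≈ 66.7435/12 = 5.5620 years.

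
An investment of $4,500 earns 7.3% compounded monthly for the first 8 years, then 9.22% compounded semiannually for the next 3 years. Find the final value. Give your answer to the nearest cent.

After 8 years at 7.3%: 4,500 × 1.7900272406 ≈ 8,055.1226.
Then 3 years at 9.22%: 8,055.1226 × 1.3105066003 ≈ 10,556.2913.

$10,556.29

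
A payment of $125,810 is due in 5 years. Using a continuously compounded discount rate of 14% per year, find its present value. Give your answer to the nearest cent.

$62,475.40

P = A·e^(−rt) = 125,810·e^(−0.7).
e^(−0.7) ≈ 0.496585303791, so P ≈ 62,475.3971.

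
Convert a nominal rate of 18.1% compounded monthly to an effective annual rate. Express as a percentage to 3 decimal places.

19.680%

One year is 12 periods at 0.0150833 each: (1 + 0.0150833)^12 ≈ 1.196797.
EAR = 1.196797 − 1 ≈ 19.67967%.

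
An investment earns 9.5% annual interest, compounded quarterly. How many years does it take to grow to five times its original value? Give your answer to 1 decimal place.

17.1 years

(1 + 0.02375)^(4t) = 5.
4t = ln 5 / ln(1 + 0.02375) ≈ 1.6094/0.0234724 ≈ 68.5674.
t ≈ 17.1418.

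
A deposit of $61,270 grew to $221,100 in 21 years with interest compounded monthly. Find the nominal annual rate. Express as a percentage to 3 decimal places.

6.127%

The 252-period growth factor is 221,100/61,270 = 3.60862.
r/12 = 3.60862^(1/252) − 1 ≈ 0.00510555, so r ≈ 12·0.00510555 = 6.12666%.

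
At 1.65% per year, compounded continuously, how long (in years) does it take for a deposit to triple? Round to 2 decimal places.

e^(0.0165t) = 3, so 0.0165t = ln 3 ≈ 1.0986.
t ≈ 1.0986/0.0165 ≈ 66.5826.

66.58 years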